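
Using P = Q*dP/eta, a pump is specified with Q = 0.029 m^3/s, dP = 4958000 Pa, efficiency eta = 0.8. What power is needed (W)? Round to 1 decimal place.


P = Q * dP / eta
P = 0.029 * 4958000 / 0.8
P = 143782.0 / 0.8
P = 179727.5 W


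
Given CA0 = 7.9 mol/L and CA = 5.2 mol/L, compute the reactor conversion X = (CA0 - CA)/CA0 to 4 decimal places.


X = (CA0 - CA) / CA0
X = (7.9 - 5.2) / 7.9
X = 2.7 / 7.9
X = 0.3418


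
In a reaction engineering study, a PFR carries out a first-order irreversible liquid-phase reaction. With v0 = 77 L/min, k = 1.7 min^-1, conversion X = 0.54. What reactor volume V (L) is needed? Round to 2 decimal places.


V = (v0/k) * ln(1/(1-X))
V = (77/1.7) * ln(1/(1-0.54))
V = 45.294118 * ln(2.173913)
V = 45.294118 * 0.776529
V = 35.17 L


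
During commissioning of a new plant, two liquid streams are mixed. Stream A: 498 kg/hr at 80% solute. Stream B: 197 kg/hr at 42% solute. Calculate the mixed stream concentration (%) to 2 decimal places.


Mass balance on solute: F1*x1 + F2*x2 = F3*x3
F3 = F1 + F2 = 498 + 197 = 695 kg/hr
x3 = (F1*x1 + F2*x2)/F3
x3 = (498*0.8 + 197*0.42) / 695
x3 = 69.23%


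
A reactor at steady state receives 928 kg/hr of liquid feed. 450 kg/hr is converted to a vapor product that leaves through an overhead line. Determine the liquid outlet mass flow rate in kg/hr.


Steady-state mass balance on the main outlet: F_out = F_in - F_removed
F_out = 928 - 450
F_out = 478 kg/hr


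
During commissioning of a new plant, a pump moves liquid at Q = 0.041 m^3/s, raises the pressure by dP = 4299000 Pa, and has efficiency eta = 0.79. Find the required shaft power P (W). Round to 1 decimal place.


P = Q * dP / eta
P = 0.041 * 4299000 / 0.79
P = 176259.0 / 0.79
P = 223112.7 W


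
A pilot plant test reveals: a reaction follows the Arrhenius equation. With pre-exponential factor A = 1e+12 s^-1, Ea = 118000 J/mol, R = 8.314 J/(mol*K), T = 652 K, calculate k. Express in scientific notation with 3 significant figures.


k = A * exp(-Ea/(R*T))
k = 1e+12 * exp(-118000 / (8.314 * 652))
k = 1e+12 * exp(-21.768294)
k = 3.52e+02


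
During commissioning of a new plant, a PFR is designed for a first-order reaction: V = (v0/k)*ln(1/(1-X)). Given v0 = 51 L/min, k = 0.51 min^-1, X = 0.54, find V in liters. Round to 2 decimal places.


V = (v0/k) * ln(1/(1-X))
V = (51/0.51) * ln(1/(1-0.54))
V = 100.0 * ln(2.173913)
V = 100.0 * 0.776529
V = 77.65 L


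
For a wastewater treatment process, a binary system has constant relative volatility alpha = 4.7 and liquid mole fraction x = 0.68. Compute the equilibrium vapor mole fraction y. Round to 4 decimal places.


y = alpha*x / (1 + (alpha-1)*x)
y = 4.7*0.68 / (1 + (4.7-1)*0.68)
y = 3.196 / (1 + 2.516)
y = 3.196 / 3.516
y = 0.9090


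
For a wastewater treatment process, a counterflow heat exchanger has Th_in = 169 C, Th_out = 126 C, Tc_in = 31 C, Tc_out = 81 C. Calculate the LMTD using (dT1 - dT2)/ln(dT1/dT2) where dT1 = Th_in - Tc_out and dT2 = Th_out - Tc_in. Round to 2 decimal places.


dT1 = Th_in - Tc_out = 169 - 81 = 88
dT2 = Th_out - Tc_in = 126 - 31 = 95
LMTD = (dT1 - dT2) / ln(dT1/dT2)
LMTD = (88 - 95) / ln(88/95)
LMTD = 91.46 K


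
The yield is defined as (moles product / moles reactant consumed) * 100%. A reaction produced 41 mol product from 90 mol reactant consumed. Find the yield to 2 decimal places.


Yield = (moles product / moles consumed) * 100%
Yield = (41 / 90) * 100
Yield = 0.4556 * 100
Yield = 45.56%


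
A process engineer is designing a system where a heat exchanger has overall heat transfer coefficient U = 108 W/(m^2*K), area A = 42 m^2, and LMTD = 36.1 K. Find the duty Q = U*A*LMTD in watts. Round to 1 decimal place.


Q = U * A * LMTD
Q = 108 * 42 * 36.1
Q = 163749.6 W


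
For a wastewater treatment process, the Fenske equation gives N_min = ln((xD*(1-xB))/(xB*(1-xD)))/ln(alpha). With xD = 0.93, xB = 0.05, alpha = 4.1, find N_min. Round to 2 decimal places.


N_min = ln((xD*(1-xB))/(xB*(1-xD))) / ln(alpha)
Numerator inside ln: 0.8835 / 0.0035 = 252.428571
ln(252.428571) = 5.531128
ln(alpha) = ln(4.1) = 1.410987
N_min = 5.531128 / 1.410987 = 3.92


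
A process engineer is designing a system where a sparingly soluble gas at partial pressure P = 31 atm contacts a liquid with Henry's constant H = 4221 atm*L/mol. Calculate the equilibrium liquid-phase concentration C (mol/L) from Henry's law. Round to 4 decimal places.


C = P / H
C = 31 / 4221
C = 0.0073 mol/L


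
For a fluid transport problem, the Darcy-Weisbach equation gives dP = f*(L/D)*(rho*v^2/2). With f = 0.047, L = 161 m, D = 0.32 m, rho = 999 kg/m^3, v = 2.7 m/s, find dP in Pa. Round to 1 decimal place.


dP = f * (L/D) * (rho*v^2/2)
dP = 0.047 * (161/0.32) * (999*2.7^2/2)
L/D = 503.125
rho*v^2/2 = 999*7.29/2 = 3641.355
dP = 0.047 * 503.125 * 3641.355
dP = 86106.7 Pa


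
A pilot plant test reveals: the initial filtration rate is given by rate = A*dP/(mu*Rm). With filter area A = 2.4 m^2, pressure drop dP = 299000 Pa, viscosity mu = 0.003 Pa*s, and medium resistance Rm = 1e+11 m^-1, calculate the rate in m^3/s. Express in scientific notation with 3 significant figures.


rate = A * dP / (mu * Rm)
rate = 2.4 * 299000 / (0.003 * 1e+11)
rate = 717600.0 / 3.000e+08
rate = 2.39e-03 m^3/s


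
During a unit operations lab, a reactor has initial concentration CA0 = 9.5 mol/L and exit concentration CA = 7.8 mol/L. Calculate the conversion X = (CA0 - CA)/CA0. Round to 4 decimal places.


X = (CA0 - CA) / CA0
X = (9.5 - 7.8) / 9.5
X = 1.7 / 9.5
X = 0.1789


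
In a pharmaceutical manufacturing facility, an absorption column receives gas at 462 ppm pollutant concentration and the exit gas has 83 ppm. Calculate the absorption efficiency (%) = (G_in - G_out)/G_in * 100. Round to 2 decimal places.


Efficiency = (G_in - G_out) / G_in * 100%
Efficiency = (462 - 83) / 462 * 100
Efficiency = 379 / 462 * 100
Efficiency = 82.03%


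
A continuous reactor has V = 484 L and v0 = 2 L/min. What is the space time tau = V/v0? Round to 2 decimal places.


tau = V / v0
tau = 484 / 2
tau = 242.00 min


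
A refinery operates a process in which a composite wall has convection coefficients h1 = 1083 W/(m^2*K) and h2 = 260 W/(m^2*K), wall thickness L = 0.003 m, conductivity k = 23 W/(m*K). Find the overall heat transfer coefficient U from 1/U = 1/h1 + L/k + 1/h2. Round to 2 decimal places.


1/U = 1/h1 + L/k + 1/h2
1/U = 1/1083 + 0.003/23 + 1/260
1/U = 0.000923361 + 0.0001304348 + 0.0038461538
1/U = 0.0048999496
U = 204.08 W/(m^2*K)


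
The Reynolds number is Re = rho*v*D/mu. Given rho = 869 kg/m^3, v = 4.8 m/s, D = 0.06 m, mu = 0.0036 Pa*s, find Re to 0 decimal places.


Re = rho * v * D / mu
Re = 869 * 4.8 * 0.06 / 0.0036
Re = 250.272 / 0.0036
Re = 69520


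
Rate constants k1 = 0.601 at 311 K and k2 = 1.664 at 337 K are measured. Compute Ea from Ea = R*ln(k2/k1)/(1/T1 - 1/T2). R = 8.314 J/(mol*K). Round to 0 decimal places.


Ea = R * ln(k2/k1) / (1/T1 - 1/T2)
ln(k2/k1) = ln(1.664/0.601) = 1.0183847
1/T1 - 1/T2 = 1/311 - 1/337 = 0.000248075033
Ea = 8.314 * 1.0183847 / 0.000248075033
Ea = 34130 J/mol


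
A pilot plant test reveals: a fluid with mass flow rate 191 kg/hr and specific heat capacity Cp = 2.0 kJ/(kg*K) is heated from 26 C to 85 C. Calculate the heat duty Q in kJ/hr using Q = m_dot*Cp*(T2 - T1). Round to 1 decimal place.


Q = m_dot * Cp * (T2 - T1)
Q = 191 * 2.0 * (85 - 26)
Q = 191 * 2.0 * 59
Q = 22538.0 kJ/hr


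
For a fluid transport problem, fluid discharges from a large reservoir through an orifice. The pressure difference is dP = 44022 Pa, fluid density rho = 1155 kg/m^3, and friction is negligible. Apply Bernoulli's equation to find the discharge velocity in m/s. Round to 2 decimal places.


v = sqrt(2*dP/rho)
v = sqrt(2*44022/1155)
v = sqrt(76.228571)
v = 8.73 m/s


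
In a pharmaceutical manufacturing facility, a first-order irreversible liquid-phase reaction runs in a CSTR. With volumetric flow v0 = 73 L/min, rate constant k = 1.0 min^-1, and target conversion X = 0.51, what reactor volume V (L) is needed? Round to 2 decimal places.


V = v0 * X / (k * (1 - X))
V = 73 * 0.51 / (1.0 * (1 - 0.51))
V = 37.23 / (1.0 * 0.49)
V = 37.23 / 0.49
V = 75.98 L


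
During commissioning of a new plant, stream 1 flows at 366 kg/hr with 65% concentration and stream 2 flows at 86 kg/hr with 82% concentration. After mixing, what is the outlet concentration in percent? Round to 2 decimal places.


Mass balance on solute: F1*x1 + F2*x2 = F3*x3
F3 = F1 + F2 = 366 + 86 = 452 kg/hr
x3 = (F1*x1 + F2*x2)/F3
x3 = (366*0.65 + 86*0.82) / 452
x3 = 68.23%


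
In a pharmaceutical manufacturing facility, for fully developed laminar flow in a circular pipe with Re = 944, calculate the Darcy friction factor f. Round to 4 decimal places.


f = 64 / Re
f = 64 / 944
f = 0.0678


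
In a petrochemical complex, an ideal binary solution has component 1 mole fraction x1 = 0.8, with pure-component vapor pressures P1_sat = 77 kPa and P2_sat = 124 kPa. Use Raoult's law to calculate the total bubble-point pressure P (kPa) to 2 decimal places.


P = x1*P1_sat + x2*P2_sat
x2 = 1 - x1 = 1 - 0.8 = 0.2
P = 0.8*77 + 0.2*124
P = 61.6 + 24.8
P = 86.40 kPa


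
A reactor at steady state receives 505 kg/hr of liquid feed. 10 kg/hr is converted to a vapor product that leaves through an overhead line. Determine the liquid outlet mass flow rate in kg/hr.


Steady-state mass balance on the main outlet: F_out = F_in - F_removed
F_out = 505 - 10
F_out = 495 kg/hr


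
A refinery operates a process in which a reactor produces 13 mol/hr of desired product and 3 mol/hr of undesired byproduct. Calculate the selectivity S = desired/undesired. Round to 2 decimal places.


S = desired product rate / undesired product rate
S = 13 / 3
S = 4.33


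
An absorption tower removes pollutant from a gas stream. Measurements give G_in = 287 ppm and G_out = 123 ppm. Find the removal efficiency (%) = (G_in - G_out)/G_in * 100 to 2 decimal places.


Efficiency = (G_in - G_out) / G_in * 100%
Efficiency = (287 - 123) / 287 * 100
Efficiency = 164 / 287 * 100
Efficiency = 57.14%


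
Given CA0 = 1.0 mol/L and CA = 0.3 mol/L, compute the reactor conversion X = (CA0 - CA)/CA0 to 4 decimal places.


X = (CA0 - CA) / CA0
X = (1.0 - 0.3) / 1.0
X = 0.7 / 1.0
X = 0.7000


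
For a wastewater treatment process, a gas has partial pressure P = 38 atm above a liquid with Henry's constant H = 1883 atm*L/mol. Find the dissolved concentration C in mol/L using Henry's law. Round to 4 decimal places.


C = P / H
C = 38 / 1883
C = 0.0202 mol/L


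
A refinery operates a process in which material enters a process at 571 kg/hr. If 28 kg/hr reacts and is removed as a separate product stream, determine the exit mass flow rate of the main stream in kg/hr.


Steady-state mass balance on the main outlet: F_out = F_in - F_removed
F_out = 571 - 28
F_out = 543 kg/hr


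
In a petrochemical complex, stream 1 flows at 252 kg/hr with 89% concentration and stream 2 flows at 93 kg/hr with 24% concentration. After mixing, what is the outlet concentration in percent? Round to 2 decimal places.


Mass balance on solute: F1*x1 + F2*x2 = F3*x3
F3 = F1 + F2 = 252 + 93 = 345 kg/hr
x3 = (F1*x1 + F2*x2)/F3
x3 = (252*0.89 + 93*0.24) / 345
x3 = 71.48%


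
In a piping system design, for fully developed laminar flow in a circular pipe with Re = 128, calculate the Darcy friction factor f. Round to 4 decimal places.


f = 64 / Re
f = 64 / 128
f = 0.5000


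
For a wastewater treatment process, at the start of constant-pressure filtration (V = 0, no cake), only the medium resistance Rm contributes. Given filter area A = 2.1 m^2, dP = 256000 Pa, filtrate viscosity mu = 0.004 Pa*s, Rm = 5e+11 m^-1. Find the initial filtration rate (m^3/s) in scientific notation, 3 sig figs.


rate = A * dP / (mu * Rm)
rate = 2.1 * 256000 / (0.004 * 5e+11)
rate = 537600.0 / 2.000e+09
rate = 2.69e-04 m^3/s


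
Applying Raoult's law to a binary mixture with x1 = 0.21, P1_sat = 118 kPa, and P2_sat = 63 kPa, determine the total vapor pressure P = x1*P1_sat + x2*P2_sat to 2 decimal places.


P = x1*P1_sat + x2*P2_sat
x2 = 1 - x1 = 1 - 0.21 = 0.79
P = 0.21*118 + 0.79*63
P = 24.78 + 49.77
P = 74.55 kPa


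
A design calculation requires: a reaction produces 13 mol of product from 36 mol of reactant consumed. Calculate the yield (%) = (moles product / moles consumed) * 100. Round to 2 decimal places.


Yield = (moles product / moles consumed) * 100%
Yield = (13 / 36) * 100
Yield = 0.3611 * 100
Yield = 36.11%


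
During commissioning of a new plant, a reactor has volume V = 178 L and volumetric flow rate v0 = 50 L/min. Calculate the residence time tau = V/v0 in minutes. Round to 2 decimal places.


tau = V / v0
tau = 178 / 50
tau = 3.56 min


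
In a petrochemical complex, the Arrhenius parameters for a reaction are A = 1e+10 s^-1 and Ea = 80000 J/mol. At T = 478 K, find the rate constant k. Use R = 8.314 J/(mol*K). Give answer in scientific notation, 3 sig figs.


k = A * exp(-Ea/(R*T))
k = 1e+10 * exp(-80000 / (8.314 * 478))
k = 1e+10 * exp(-20.130385)
k = 1.81e+01


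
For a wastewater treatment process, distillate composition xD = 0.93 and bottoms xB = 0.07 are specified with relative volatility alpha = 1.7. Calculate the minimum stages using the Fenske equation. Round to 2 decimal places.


N_min = ln((xD*(1-xB))/(xB*(1-xD))) / ln(alpha)
Numerator inside ln: 0.8649 / 0.0049 = 176.510204
ln(176.510204) = 5.173379
ln(alpha) = ln(1.7) = 0.530628
N_min = 5.173379 / 0.530628 = 9.75


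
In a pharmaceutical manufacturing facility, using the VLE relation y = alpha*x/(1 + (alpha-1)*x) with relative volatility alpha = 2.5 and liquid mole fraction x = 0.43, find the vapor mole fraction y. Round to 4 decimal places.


y = alpha*x / (1 + (alpha-1)*x)
y = 2.5*0.43 / (1 + (2.5-1)*0.43)
y = 1.075 / (1 + 0.645)
y = 1.075 / 1.645
y = 0.6535


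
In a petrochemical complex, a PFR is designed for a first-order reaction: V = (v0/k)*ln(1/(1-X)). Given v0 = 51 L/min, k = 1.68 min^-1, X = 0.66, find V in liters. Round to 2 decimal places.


V = (v0/k) * ln(1/(1-X))
V = (51/1.68) * ln(1/(1-0.66))
V = 30.357143 * ln(2.941176)
V = 30.357143 * 1.07881
V = 32.75 L


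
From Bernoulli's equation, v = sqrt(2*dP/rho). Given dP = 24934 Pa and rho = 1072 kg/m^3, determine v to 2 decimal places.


v = sqrt(2*dP/rho)
v = sqrt(2*24934/1072)
v = sqrt(46.518657)
v = 6.82 m/s


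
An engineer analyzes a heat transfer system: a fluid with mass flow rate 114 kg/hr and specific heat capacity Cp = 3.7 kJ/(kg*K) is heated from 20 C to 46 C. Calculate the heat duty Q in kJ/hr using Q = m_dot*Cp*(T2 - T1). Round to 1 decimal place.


Q = m_dot * Cp * (T2 - T1)
Q = 114 * 3.7 * (46 - 20)
Q = 114 * 3.7 * 26
Q = 10966.8 kJ/hr


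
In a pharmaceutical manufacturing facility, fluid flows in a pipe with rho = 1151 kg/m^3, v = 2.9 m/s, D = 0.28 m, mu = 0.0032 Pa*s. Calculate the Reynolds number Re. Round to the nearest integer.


Re = rho * v * D / mu
Re = 1151 * 2.9 * 0.28 / 0.0032
Re = 934.612 / 0.0032
Re = 292066


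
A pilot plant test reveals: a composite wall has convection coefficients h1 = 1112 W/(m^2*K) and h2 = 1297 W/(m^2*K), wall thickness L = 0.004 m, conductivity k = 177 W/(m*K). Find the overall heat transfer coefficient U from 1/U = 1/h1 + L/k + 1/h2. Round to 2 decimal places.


1/U = 1/h1 + L/k + 1/h2
1/U = 1/1112 + 0.004/177 + 1/1297
1/U = 0.0008992806 + 2.25989e-05 + 0.00077101
1/U = 0.0016928895
U = 590.71 W/(m^2*K)


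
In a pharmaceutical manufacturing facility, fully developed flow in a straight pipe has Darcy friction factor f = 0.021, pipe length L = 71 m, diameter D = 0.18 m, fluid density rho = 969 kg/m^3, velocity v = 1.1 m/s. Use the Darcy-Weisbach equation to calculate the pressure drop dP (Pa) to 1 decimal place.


dP = f * (L/D) * (rho*v^2/2)
dP = 0.021 * (71/0.18) * (969*1.1^2/2)
L/D = 394.44444444
rho*v^2/2 = 969*1.21/2 = 586.245
dP = 0.021 * 394.44444444 * 586.245
dP = 4856.1 Pa


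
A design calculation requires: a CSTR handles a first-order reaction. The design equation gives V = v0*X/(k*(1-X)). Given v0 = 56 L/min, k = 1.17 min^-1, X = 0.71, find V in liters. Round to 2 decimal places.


V = v0 * X / (k * (1 - X))
V = 56 * 0.71 / (1.17 * (1 - 0.71))
V = 39.76 / (1.17 * 0.29)
V = 39.76 / 0.3393
V = 117.18 L


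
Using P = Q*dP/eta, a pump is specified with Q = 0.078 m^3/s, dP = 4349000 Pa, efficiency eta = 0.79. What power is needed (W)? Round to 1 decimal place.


P = Q * dP / eta
P = 0.078 * 4349000 / 0.79
P = 339222.0 / 0.79
P = 429394.9 W


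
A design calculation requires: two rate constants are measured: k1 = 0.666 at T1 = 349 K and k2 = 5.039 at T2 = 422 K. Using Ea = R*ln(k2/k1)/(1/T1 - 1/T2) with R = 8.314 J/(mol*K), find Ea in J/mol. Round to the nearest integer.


Ea = R * ln(k2/k1) / (1/T1 - 1/T2)
ln(k2/k1) = ln(5.039/0.666) = 2.0236733
1/T1 - 1/T2 = 1/349 - 1/422 = 0.000495661266
Ea = 8.314 * 2.0236733 / 0.000495661266
Ea = 33944 J/mol


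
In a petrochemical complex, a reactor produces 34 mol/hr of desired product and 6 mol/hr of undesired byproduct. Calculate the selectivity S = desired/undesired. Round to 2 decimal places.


S = desired product rate / undesired product rate
S = 34 / 6
S = 5.67


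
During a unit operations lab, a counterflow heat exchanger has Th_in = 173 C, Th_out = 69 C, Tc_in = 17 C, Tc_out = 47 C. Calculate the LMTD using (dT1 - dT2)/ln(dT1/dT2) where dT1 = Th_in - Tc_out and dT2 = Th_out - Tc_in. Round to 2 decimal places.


dT1 = Th_in - Tc_out = 173 - 47 = 126
dT2 = Th_out - Tc_in = 69 - 17 = 52
LMTD = (dT1 - dT2) / ln(dT1/dT2)
LMTD = (126 - 52) / ln(126/52)
LMTD = 83.61 K


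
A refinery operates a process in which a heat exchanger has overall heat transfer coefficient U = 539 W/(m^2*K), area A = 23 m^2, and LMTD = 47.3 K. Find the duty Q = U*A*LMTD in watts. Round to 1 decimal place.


Q = U * A * LMTD
Q = 539 * 23 * 47.3
Q = 586378.1 W


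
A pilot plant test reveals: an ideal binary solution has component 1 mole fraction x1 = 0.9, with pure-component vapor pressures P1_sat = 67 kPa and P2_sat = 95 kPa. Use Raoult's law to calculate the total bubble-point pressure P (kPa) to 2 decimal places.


P = x1*P1_sat + x2*P2_sat
x2 = 1 - x1 = 1 - 0.9 = 0.1
P = 0.9*67 + 0.1*95
P = 60.3 + 9.5
P = 69.80 kPa


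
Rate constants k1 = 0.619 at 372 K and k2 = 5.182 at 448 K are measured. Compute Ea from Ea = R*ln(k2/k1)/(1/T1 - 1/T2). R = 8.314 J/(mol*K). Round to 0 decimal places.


Ea = R * ln(k2/k1) / (1/T1 - 1/T2)
ln(k2/k1) = ln(5.182/0.619) = 2.1248411
1/T1 - 1/T2 = 1/372 - 1/448 = 0.000456029186
Ea = 8.314 * 2.1248411 / 0.000456029186
Ea = 38739 J/mol


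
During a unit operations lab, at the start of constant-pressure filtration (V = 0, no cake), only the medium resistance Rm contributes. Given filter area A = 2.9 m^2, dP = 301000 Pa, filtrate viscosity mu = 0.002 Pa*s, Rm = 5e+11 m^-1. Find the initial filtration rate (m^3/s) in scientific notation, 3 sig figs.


rate = A * dP / (mu * Rm)
rate = 2.9 * 301000 / (0.002 * 5e+11)
rate = 872900.0 / 1.000e+09
rate = 8.73e-04 m^3/s


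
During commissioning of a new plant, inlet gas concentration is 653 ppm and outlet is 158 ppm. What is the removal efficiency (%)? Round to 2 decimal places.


Efficiency = (G_in - G_out) / G_in * 100%
Efficiency = (653 - 158) / 653 * 100
Efficiency = 495 / 653 * 100
Efficiency = 75.80%


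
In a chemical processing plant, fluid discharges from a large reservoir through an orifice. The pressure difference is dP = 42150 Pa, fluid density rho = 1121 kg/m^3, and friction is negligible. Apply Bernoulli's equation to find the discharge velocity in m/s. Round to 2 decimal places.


v = sqrt(2*dP/rho)
v = sqrt(2*42150/1121)
v = sqrt(75.200714)
v = 8.67 m/s


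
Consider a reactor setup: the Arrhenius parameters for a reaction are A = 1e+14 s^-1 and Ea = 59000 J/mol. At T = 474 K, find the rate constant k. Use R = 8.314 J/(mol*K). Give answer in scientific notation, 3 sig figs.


k = A * exp(-Ea/(R*T))
k = 1e+14 * exp(-59000 / (8.314 * 474))
k = 1e+14 * exp(-14.971443)
k = 3.15e+07


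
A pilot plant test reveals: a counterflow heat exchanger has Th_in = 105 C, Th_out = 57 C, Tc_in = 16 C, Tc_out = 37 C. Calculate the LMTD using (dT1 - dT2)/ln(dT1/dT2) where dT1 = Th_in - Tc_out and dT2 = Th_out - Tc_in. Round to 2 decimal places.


dT1 = Th_in - Tc_out = 105 - 37 = 68
dT2 = Th_out - Tc_in = 57 - 16 = 41
LMTD = (dT1 - dT2) / ln(dT1/dT2)
LMTD = (68 - 41) / ln(68/41)
LMTD = 53.37 K


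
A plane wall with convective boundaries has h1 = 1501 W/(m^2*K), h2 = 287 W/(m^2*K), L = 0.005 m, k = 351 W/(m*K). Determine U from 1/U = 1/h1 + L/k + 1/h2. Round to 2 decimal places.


1/U = 1/h1 + L/k + 1/h2
1/U = 1/1501 + 0.005/351 + 1/287
1/U = 0.0006662225 + 1.4245e-05 + 0.0034843206
1/U = 0.0041647881
U = 240.11 W/(m^2*K)


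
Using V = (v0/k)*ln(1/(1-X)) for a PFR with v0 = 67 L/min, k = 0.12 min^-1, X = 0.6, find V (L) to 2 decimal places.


V = (v0/k) * ln(1/(1-X))
V = (67/0.12) * ln(1/(1-0.6))
V = 558.333333 * ln(2.5)
V = 558.333333 * 0.916291
V = 511.60 L


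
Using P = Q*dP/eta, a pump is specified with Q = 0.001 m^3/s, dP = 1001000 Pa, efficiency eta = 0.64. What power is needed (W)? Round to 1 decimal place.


P = Q * dP / eta
P = 0.001 * 1001000 / 0.64
P = 1001.0 / 0.64
P = 1564.1 W


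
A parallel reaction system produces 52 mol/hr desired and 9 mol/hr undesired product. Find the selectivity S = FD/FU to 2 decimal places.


S = desired product rate / undesired product rate
S = 52 / 9
S = 5.78


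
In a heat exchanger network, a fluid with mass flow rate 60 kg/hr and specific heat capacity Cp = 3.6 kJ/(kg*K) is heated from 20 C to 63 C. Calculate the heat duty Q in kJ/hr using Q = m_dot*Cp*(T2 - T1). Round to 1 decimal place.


Q = m_dot * Cp * (T2 - T1)
Q = 60 * 3.6 * (63 - 20)
Q = 60 * 3.6 * 43
Q = 9288.0 kJ/hr


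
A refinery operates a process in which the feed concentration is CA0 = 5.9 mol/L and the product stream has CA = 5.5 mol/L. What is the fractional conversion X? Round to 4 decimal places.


X = (CA0 - CA) / CA0
X = (5.9 - 5.5) / 5.9
X = 0.4 / 5.9
X = 0.0678


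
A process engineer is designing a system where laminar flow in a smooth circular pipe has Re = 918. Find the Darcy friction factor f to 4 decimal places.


f = 64 / Re
f = 64 / 918
f = 0.0697


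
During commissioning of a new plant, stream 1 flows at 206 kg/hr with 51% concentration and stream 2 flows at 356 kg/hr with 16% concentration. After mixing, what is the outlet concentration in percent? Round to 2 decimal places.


Mass balance on solute: F1*x1 + F2*x2 = F3*x3
F3 = F1 + F2 = 206 + 356 = 562 kg/hr
x3 = (F1*x1 + F2*x2)/F3
x3 = (206*0.51 + 356*0.16) / 562
x3 = 28.83%


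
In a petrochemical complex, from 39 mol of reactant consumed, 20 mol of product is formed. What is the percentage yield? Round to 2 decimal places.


Yield = (moles product / moles consumed) * 100%
Yield = (20 / 39) * 100
Yield = 0.5128 * 100
Yield = 51.28%


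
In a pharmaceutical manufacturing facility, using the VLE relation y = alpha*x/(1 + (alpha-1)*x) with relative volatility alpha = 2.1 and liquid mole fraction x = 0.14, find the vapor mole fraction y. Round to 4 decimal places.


y = alpha*x / (1 + (alpha-1)*x)
y = 2.1*0.14 / (1 + (2.1-1)*0.14)
y = 0.294 / (1 + 0.154)
y = 0.294 / 1.154
y = 0.2548


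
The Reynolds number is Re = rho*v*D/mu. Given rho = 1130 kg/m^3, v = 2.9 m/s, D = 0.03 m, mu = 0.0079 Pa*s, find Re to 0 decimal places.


Re = rho * v * D / mu
Re = 1130 * 2.9 * 0.03 / 0.0079
Re = 98.31 / 0.0079
Re = 12444


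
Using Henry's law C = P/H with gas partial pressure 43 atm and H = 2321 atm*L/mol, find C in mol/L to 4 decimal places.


C = P / H
C = 43 / 2321
C = 0.0185 mol/L


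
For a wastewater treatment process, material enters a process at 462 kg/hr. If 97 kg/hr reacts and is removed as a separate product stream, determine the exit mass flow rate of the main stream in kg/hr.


Steady-state mass balance on the main outlet: F_out = F_in - F_removed
F_out = 462 - 97
F_out = 365 kg/hr


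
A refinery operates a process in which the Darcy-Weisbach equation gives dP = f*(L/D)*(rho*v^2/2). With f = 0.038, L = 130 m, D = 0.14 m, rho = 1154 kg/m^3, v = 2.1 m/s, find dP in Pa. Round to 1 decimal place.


dP = f * (L/D) * (rho*v^2/2)
dP = 0.038 * (130/0.14) * (1154*2.1^2/2)
L/D = 928.57142857
rho*v^2/2 = 1154*4.41/2 = 2544.57
dP = 0.038 * 928.57142857 * 2544.57
dP = 89787.0 Pa


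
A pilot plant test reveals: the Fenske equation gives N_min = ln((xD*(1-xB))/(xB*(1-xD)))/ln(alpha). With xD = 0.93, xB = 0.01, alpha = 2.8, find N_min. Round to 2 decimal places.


N_min = ln((xD*(1-xB))/(xB*(1-xD))) / ln(alpha)
Numerator inside ln: 0.9207 / 0.0007 = 1315.285714
ln(1315.285714) = 7.181809
ln(alpha) = ln(2.8) = 1.029619
N_min = 7.181809 / 1.029619 = 6.98


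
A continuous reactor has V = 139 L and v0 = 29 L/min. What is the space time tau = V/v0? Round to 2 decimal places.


tau = V / v0
tau = 139 / 29
tau = 4.79 min


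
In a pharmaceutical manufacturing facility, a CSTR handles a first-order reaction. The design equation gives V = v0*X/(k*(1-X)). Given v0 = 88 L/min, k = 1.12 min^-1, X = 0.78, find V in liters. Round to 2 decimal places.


V = v0 * X / (k * (1 - X))
V = 88 * 0.78 / (1.12 * (1 - 0.78))
V = 68.64 / (1.12 * 0.22)
V = 68.64 / 0.2464
V = 278.57 L


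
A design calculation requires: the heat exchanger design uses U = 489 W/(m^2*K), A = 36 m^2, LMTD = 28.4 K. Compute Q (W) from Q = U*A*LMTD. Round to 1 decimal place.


Q = U * A * LMTD
Q = 489 * 36 * 28.4
Q = 499953.6 W


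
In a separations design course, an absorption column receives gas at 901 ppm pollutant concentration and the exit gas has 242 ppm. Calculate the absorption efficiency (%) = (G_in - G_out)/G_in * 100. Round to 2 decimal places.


Efficiency = (G_in - G_out) / G_in * 100%
Efficiency = (901 - 242) / 901 * 100
Efficiency = 659 / 901 * 100
Efficiency = 73.14%


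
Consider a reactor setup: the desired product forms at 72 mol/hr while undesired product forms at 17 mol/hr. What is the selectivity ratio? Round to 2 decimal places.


S = desired product rate / undesired product rate
S = 72 / 17
S = 4.24


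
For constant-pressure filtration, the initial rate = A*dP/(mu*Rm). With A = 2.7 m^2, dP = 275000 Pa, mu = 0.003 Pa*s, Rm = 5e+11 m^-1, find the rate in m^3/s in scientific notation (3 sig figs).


rate = A * dP / (mu * Rm)
rate = 2.7 * 275000 / (0.003 * 5e+11)
rate = 742500.0 / 1.500e+09
rate = 4.95e-04 m^3/s


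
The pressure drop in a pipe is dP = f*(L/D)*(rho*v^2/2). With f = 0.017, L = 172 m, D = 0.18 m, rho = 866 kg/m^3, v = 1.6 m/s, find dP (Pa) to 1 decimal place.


dP = f * (L/D) * (rho*v^2/2)
dP = 0.017 * (172/0.18) * (866*1.6^2/2)
L/D = 955.55555556
rho*v^2/2 = 866*2.56/2 = 1108.48
dP = 0.017 * 955.55555556 * 1108.48
dP = 18006.6 Pa


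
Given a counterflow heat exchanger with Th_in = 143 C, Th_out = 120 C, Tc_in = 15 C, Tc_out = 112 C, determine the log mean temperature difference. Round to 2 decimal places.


dT1 = Th_in - Tc_out = 143 - 112 = 31
dT2 = Th_out - Tc_in = 120 - 15 = 105
LMTD = (dT1 - dT2) / ln(dT1/dT2)
LMTD = (31 - 105) / ln(31/105)
LMTD = 60.66 K


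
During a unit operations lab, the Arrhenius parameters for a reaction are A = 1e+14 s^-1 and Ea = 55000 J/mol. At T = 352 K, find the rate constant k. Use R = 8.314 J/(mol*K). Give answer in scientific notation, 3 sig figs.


k = A * exp(-Ea/(R*T))
k = 1e+14 * exp(-55000 / (8.314 * 352))
k = 1e+14 * exp(-18.793601)
k = 6.89e+05


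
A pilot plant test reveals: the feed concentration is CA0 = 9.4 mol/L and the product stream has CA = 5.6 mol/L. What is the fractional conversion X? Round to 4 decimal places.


X = (CA0 - CA) / CA0
X = (9.4 - 5.6) / 9.4
X = 3.8 / 9.4
X = 0.4043


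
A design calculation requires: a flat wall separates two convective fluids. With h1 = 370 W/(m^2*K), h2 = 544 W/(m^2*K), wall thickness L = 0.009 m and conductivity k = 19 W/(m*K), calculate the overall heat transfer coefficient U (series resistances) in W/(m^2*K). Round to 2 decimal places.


1/U = 1/h1 + L/k + 1/h2
1/U = 1/370 + 0.009/19 + 1/544
1/U = 0.0027027027 + 0.0004736842 + 0.0018382353
1/U = 0.0050146222
U = 199.42 W/(m^2*K)


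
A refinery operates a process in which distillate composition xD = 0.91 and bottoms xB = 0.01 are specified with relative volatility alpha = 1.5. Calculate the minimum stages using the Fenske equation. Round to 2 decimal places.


N_min = ln((xD*(1-xB))/(xB*(1-xD))) / ln(alpha)
Numerator inside ln: 0.9009 / 0.0009 = 1001.0
ln(1001.0) = 6.908755
ln(alpha) = ln(1.5) = 0.405465
N_min = 6.908755 / 0.405465 = 17.04


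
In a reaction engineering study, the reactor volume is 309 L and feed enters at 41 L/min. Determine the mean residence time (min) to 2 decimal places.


tau = V / v0
tau = 309 / 41
tau = 7.54 min


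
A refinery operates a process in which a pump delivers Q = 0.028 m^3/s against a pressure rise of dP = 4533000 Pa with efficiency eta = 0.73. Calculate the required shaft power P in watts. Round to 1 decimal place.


P = Q * dP / eta
P = 0.028 * 4533000 / 0.73
P = 126924.0 / 0.73
P = 173868.5 W


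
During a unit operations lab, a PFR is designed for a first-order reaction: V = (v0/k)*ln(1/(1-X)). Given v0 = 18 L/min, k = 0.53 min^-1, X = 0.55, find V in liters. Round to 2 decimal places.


V = (v0/k) * ln(1/(1-X))
V = (18/0.53) * ln(1/(1-0.55))
V = 33.962264 * ln(2.222222)
V = 33.962264 * 0.798508
V = 27.12 L


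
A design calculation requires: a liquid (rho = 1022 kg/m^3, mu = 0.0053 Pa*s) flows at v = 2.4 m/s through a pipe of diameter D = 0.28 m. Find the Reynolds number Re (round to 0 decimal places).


Re = rho * v * D / mu
Re = 1022 * 2.4 * 0.28 / 0.0053
Re = 686.784 / 0.0053
Re = 129582


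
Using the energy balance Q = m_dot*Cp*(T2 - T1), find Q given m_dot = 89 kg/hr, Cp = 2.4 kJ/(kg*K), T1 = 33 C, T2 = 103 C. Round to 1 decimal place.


Q = m_dot * Cp * (T2 - T1)
Q = 89 * 2.4 * (103 - 33)
Q = 89 * 2.4 * 70
Q = 14952.0 kJ/hr


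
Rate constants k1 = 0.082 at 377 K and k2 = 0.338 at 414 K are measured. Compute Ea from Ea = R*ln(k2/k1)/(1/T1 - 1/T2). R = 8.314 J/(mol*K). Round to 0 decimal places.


Ea = R * ln(k2/k1) / (1/T1 - 1/T2)
ln(k2/k1) = ln(0.338/0.082) = 1.4163266
1/T1 - 1/T2 = 1/377 - 1/414 = 0.000237060957
Ea = 8.314 * 1.4163266 / 0.000237060957
Ea = 49672 J/mol


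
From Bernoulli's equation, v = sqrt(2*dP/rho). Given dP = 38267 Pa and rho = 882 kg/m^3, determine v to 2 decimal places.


v = sqrt(2*dP/rho)
v = sqrt(2*38267/882)
v = sqrt(86.773243)
v = 9.32 m/s


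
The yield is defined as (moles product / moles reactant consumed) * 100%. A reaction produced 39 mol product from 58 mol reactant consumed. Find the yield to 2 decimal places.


Yield = (moles product / moles consumed) * 100%
Yield = (39 / 58) * 100
Yield = 0.6724 * 100
Yield = 67.24%


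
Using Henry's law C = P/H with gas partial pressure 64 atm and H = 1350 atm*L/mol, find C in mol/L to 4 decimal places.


C = P / H
C = 64 / 1350
C = 0.0474 mol/L


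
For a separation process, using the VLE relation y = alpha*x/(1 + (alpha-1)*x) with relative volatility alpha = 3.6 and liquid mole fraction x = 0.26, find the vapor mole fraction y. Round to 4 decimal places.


y = alpha*x / (1 + (alpha-1)*x)
y = 3.6*0.26 / (1 + (3.6-1)*0.26)
y = 0.936 / (1 + 0.676)
y = 0.936 / 1.676
y = 0.5585


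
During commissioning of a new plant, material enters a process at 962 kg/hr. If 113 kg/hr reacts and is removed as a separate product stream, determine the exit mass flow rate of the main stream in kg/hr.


Steady-state mass balance on the main outlet: F_out = F_in - F_removed
F_out = 962 - 113
F_out = 849 kg/hr


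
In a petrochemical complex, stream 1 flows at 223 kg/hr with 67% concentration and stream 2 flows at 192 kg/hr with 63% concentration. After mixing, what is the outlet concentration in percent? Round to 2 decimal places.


Mass balance on solute: F1*x1 + F2*x2 = F3*x3
F3 = F1 + F2 = 223 + 192 = 415 kg/hr
x3 = (F1*x1 + F2*x2)/F3
x3 = (223*0.67 + 192*0.63) / 415
x3 = 65.15%


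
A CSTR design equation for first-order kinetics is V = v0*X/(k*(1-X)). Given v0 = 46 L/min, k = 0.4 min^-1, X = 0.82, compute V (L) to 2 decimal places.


V = v0 * X / (k * (1 - X))
V = 46 * 0.82 / (0.4 * (1 - 0.82))
V = 37.72 / (0.4 * 0.18)
V = 37.72 / 0.072
V = 523.89 L


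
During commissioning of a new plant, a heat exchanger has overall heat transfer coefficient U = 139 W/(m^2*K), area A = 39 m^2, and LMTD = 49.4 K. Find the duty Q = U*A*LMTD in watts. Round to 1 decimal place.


Q = U * A * LMTD
Q = 139 * 39 * 49.4
Q = 267797.4 W


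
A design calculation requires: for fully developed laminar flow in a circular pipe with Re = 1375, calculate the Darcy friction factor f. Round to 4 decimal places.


f = 64 / Re
f = 64 / 1375
f = 0.0465


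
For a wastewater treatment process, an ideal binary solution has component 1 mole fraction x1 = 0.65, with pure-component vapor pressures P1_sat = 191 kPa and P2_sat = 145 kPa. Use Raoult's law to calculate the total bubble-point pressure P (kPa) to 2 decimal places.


P = x1*P1_sat + x2*P2_sat
x2 = 1 - x1 = 1 - 0.65 = 0.35
P = 0.65*191 + 0.35*145
P = 124.15 + 50.75
P = 174.90 kPa


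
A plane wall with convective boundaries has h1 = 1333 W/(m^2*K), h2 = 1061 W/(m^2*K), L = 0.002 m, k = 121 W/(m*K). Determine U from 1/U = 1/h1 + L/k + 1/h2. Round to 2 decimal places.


1/U = 1/h1 + L/k + 1/h2
1/U = 1/1333 + 0.002/121 + 1/1061
1/U = 0.0007501875 + 1.65289e-05 + 0.0009425071
1/U = 0.0017092235
U = 585.06 W/(m^2*K)


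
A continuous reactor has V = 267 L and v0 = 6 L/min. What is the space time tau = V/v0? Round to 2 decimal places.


tau = V / v0
tau = 267 / 6
tau = 44.50 min


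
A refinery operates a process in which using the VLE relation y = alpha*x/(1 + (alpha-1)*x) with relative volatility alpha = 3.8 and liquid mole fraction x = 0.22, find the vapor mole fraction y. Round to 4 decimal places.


y = alpha*x / (1 + (alpha-1)*x)
y = 3.8*0.22 / (1 + (3.8-1)*0.22)
y = 0.836 / (1 + 0.616)
y = 0.836 / 1.616
y = 0.5173


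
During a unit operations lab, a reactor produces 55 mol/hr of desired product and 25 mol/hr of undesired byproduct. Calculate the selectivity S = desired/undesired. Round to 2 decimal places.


S = desired product rate / undesired product rate
S = 55 / 25
S = 2.20


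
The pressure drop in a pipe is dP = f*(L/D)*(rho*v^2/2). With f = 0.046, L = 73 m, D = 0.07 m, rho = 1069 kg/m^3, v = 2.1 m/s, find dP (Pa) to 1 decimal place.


dP = f * (L/D) * (rho*v^2/2)
dP = 0.046 * (73/0.07) * (1069*2.1^2/2)
L/D = 1042.85714286
rho*v^2/2 = 1069*4.41/2 = 2357.145
dP = 0.046 * 1042.85714286 * 2357.145
dP = 113075.6 Pa


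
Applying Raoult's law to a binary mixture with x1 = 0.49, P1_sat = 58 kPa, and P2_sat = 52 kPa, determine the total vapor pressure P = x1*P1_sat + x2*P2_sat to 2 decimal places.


P = x1*P1_sat + x2*P2_sat
x2 = 1 - x1 = 1 - 0.49 = 0.51
P = 0.49*58 + 0.51*52
P = 28.42 + 26.52
P = 54.94 kPa


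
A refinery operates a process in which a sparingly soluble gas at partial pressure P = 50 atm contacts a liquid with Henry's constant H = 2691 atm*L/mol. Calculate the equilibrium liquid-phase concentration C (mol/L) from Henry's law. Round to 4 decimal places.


C = P / H
C = 50 / 2691
C = 0.0186 mol/L


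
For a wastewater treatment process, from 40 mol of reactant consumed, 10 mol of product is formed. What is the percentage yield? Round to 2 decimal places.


Yield = (moles product / moles consumed) * 100%
Yield = (10 / 40) * 100
Yield = 0.25 * 100
Yield = 25.00%


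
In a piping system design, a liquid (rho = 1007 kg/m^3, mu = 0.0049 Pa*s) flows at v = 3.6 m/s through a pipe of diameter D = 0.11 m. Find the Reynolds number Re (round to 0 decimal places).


Re = rho * v * D / mu
Re = 1007 * 3.6 * 0.11 / 0.0049
Re = 398.772 / 0.0049
Re = 81382


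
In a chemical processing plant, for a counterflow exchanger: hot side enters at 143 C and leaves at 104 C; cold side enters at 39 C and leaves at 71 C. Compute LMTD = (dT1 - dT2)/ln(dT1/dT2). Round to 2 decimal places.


dT1 = Th_in - Tc_out = 143 - 71 = 72
dT2 = Th_out - Tc_in = 104 - 39 = 65
LMTD = (dT1 - dT2) / ln(dT1/dT2)
LMTD = (72 - 65) / ln(72/65)
LMTD = 68.44 K


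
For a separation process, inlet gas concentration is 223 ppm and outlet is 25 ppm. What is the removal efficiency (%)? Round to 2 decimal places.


Efficiency = (G_in - G_out) / G_in * 100%
Efficiency = (223 - 25) / 223 * 100
Efficiency = 198 / 223 * 100
Efficiency = 88.79%


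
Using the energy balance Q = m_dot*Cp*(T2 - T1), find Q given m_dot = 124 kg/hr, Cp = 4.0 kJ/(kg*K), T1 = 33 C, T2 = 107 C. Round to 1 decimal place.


Q = m_dot * Cp * (T2 - T1)
Q = 124 * 4.0 * (107 - 33)
Q = 124 * 4.0 * 74
Q = 36704.0 kJ/hr


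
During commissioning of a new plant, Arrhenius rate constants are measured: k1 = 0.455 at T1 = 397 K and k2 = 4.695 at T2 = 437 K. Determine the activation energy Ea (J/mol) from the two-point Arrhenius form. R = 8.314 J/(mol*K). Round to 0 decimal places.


Ea = R * ln(k2/k1) / (1/T1 - 1/T2)
ln(k2/k1) = ln(4.695/0.455) = 2.333956
1/T1 - 1/T2 = 1/397 - 1/437 = 0.000230562168
Ea = 8.314 * 2.333956 / 0.000230562168
Ea = 84162 J/mol


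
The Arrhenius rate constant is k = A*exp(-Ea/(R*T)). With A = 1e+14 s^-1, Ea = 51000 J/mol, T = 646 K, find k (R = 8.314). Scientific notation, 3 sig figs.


k = A * exp(-Ea/(R*T))
k = 1e+14 * exp(-51000 / (8.314 * 646))
k = 1e+14 * exp(-9.495714)
k = 7.52e+09


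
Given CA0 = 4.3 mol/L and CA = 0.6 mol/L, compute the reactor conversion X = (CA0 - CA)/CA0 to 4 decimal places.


X = (CA0 - CA) / CA0
X = (4.3 - 0.6) / 4.3
X = 3.7 / 4.3
X = 0.8605


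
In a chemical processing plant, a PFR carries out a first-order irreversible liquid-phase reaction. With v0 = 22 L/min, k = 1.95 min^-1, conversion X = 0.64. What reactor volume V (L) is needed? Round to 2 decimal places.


V = (v0/k) * ln(1/(1-X))
V = (22/1.95) * ln(1/(1-0.64))
V = 11.282051 * ln(2.777778)
V = 11.282051 * 1.021651
V = 11.53 L


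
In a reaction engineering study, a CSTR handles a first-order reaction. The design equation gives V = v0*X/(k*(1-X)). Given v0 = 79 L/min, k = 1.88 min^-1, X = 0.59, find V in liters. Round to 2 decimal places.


V = v0 * X / (k * (1 - X))
V = 79 * 0.59 / (1.88 * (1 - 0.59))
V = 46.61 / (1.88 * 0.41)
V = 46.61 / 0.7708
V = 60.47 L


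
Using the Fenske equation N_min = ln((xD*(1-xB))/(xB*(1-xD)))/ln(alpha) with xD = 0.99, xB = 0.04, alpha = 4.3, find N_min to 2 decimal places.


N_min = ln((xD*(1-xB))/(xB*(1-xD))) / ln(alpha)
Numerator inside ln: 0.9504 / 0.0004 = 2376.0
ln(2376.0) = 7.773174
ln(alpha) = ln(4.3) = 1.458615
N_min = 7.773174 / 1.458615 = 5.33


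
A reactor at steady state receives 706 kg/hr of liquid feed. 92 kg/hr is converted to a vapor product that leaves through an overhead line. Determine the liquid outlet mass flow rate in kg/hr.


Steady-state mass balance on the main outlet: F_out = F_in - F_removed
F_out = 706 - 92
F_out = 614 kg/hr


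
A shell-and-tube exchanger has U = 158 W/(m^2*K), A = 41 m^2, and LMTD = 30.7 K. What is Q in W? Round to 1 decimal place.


Q = U * A * LMTD
Q = 158 * 41 * 30.7
Q = 198874.6 W


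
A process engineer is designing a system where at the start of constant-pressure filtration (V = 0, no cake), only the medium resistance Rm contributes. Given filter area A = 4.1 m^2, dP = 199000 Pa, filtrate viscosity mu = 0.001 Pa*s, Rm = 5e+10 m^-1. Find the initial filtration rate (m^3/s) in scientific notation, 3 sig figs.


rate = A * dP / (mu * Rm)
rate = 4.1 * 199000 / (0.001 * 5e+10)
rate = 815900.0 / 5.000e+07
rate = 1.63e-02 m^3/s
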